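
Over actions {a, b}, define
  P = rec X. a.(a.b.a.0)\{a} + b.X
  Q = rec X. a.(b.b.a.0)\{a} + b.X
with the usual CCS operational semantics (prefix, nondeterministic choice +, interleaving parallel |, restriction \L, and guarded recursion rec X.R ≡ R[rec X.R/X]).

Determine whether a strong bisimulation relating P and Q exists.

Reachable graph of P (2 states):
  u0 = rec X. a.(a.b.a.0)\{a} + b.X ⊢ =a=> u1, =b=> u0
  u1 = (a.b.a.0)\{a} ⊢ (no moves)
Reachable graph of Q (4 states):
  v0 = rec X. a.(b.b.a.0)\{a} + b.X ⊢ =a=> v1, =b=> v0
  v1 = (b.b.a.0)\{a} ⊢ =b=> v2
  v2 = (b.a.0)\{a} ⊢ =b=> v3
  v3 = (a.0)\{a} ⊢ (no moves)
Bisimilarity quotient blocks:
  B0 = {u0}
  B1 = {u1, v3}
  B2 = {v0}
  B3 = {v1}
  B4 = {v2}
u0 ∈ B0, v0 ∈ B2 → different blocks

not bisimilar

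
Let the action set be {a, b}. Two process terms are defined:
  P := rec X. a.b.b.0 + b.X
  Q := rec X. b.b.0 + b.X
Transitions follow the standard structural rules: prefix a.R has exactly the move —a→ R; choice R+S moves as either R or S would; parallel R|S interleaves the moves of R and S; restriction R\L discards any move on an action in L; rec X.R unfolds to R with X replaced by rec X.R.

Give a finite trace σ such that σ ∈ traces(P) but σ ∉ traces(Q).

a

P's transition system — 4 states:
  p0 = rec X. a.b.b.0 + b.X ⊢ ··a··> p1, ··b··> p0
  p1 = b.b.0 ⊢ ··b··> p2
  p2 = b.0 ⊢ ··b··> p3
  p3 = 0 ⊢ ·
Q's transition system — 3 states:
  q0 = rec X. b.b.0 + b.X ⊢ ··b··> q0, ··b··> q1
  q1 = b.0 ⊢ ··b··> q2
  q2 = 0 ⊢ ·
Trace ⟨a⟩ through P, begin at {p0}:
  [1] a ⇒ {p1}
  — P admits the full trace.
Trace ⟨a⟩ through Q, begin at {q0}:
  [1] a ⇒ no successor for Q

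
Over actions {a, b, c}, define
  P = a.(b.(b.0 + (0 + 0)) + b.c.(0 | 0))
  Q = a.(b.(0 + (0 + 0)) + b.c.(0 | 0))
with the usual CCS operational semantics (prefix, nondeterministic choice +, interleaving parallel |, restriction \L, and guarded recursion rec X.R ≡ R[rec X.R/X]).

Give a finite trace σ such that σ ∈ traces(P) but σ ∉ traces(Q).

Reachable graph of P (6 states):
  m0 = a.(b.(b.0 + (0 + 0)) + b.c.(0 | 0)) | ··a··> m1
  m1 = b.(b.0 + (0 + 0)) + b.c.(0 | 0) | ··b··> m2, ··b··> m3
  m2 = b.0 + (0 + 0) | ··b··> m4
  m3 = c.(0 | 0) | ··c··> m5
  m4 = 0 | deadlocked
  m5 = 0 | 0 | deadlocked
Reachable graph of Q (5 states):
  n0 = a.(b.(0 + (0 + 0)) + b.c.(0 | 0)) | ··a··> n1
  n1 = b.(0 + (0 + 0)) + b.c.(0 | 0) | ··b··> n2, ··b··> n3
  n2 = 0 + (0 + 0) | deadlocked
  n3 = c.(0 | 0) | ··c··> n4
  n4 = 0 | 0 | deadlocked
Trace ⟨abb⟩ through P, begin at {m0}:
  [1] a ⇒ {m1}
  [2] b ⇒ {m2, m3}
  [3] b ⇒ {m4}
  P completes σ.
Trace ⟨abb⟩ through Q, begin at {n0}:
  [1] a ⇒ {n1}
  [2] b ⇒ {n2, n3}
  [3] b ⇒ ∅ (Q stuck)

abb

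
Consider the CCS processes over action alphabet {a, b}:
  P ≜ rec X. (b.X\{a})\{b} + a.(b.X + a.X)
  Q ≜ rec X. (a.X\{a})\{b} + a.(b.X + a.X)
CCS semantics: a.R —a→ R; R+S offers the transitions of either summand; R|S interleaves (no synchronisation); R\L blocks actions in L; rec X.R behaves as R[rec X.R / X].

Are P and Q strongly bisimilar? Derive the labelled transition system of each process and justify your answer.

not bisimilar

LTS(P): 2 reachable states
  s0 = rec X. (b.X\{a})\{b} + a.(b.X + a.X) → ··a··> s1
  s1 = b.(rec X. (b.X\{a})\{b} + a.(b.X + a.X)) + a.(rec X. (b.X\{a})\{b} + a.(b.X + a.X)) → ··a··> s0, ··b··> s0
LTS(Q): 3 reachable states
  t0 = rec X. (a.X\{a})\{b} + a.(b.X + a.X) → ··a··> t1, ··a··> t2
  t1 = (rec X. (a.X\{a})\{b} + a.(b.X + a.X))\{a}\{b} → deadlocked
  t2 = b.(rec X. (a.X\{a})\{b} + a.(b.X + a.X)) + a.(rec X. (a.X\{a})\{b} + a.(b.X + a.X)) → ··a··> t0, ··b··> t0
Coarsest stable partition (strong bisimilarity classes):
  B0 = {s0}
  B1 = {s1}
  B2 = {t0}
  B3 = {t1}
  B4 = {t2}
s0 ∈ B0, t0 ∈ B2 → different blocks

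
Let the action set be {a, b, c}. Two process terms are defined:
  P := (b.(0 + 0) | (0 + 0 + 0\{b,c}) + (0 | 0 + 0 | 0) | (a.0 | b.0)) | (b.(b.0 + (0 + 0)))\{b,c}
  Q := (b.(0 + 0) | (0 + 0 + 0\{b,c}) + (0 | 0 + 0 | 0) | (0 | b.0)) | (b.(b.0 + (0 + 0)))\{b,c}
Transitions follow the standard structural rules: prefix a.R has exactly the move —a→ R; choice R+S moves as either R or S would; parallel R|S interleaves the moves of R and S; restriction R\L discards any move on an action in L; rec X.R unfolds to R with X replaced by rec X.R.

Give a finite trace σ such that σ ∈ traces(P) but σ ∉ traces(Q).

a

Reachable graph of P (5 states):
  p0 = (b.(0 + 0) | (0 + 0 + 0\{b,c}) + (0 | 0 + 0 | 0) | (a.0 | b.0)) | (b.(b.0 + (0 + 0)))\{b,c} ⊢ —a→ p1, —b→ p2, —b→ p3
  p1 = (0 | 0 + 0 | 0) | (0 | b.0) | (b.(b.0 + (0 + 0)))\{b,c} ⊢ —b→ p4
  p2 = (0 + 0) | (0 + 0 + 0\{b,c}) | (b.(b.0 + (0 + 0)))\{b,c} ⊢ deadlocked
  p3 = (0 | 0 + 0 | 0) | (a.0 | 0) | (b.(b.0 + (0 + 0)))\{b,c} ⊢ —a→ p4
  p4 = (0 | 0 + 0 | 0) | (0 | 0) | (b.(b.0 + (0 + 0)))\{b,c} ⊢ deadlocked
Reachable graph of Q (3 states):
  q0 = (b.(0 + 0) | (0 + 0 + 0\{b,c}) + (0 | 0 + 0 | 0) | (0 | b.0)) | (b.(b.0 + (0 + 0)))\{b,c} ⊢ —b→ q1, —b→ q2
  q1 = (0 + 0) | (0 + 0 + 0\{b,c}) | (b.(b.0 + (0 + 0)))\{b,c} ⊢ deadlocked
  q2 = (0 | 0 + 0 | 0) | (0 | 0) | (b.(b.0 + (0 + 0)))\{b,c} ⊢ deadlocked
Trace ⟨a⟩ through P, begin at {p0}:
  step 1 (a): {p1}
  — P admits the full trace.
Trace ⟨a⟩ through Q, begin at {q0}:
  step 1 (a): ∅  — Q cannot continue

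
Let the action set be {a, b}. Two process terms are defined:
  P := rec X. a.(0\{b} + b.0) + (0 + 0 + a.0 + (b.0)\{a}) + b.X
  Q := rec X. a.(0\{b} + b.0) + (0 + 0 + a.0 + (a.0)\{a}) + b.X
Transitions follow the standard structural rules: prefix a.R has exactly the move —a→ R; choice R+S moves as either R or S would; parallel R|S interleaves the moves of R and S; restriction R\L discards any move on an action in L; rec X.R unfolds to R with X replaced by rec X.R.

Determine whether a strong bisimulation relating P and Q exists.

Reachable graph of P (4 states):
  s0 = rec X. a.(0\{b} + b.0) + (0 + 0 + a.0 + (b.0)\{a}) + b.X | ··a··> s1, ··a··> s2, ··b··> s0, ··b··> s3
  s1 = 0 | ∅
  s2 = 0\{b} + b.0 | ··b··> s1
  s3 = 0\{a} | ∅
Reachable graph of Q (3 states):
  t0 = rec X. a.(0\{b} + b.0) + (0 + 0 + a.0 + (a.0)\{a}) + b.X | ··a··> t1, ··a··> t2, ··b··> t0
  t1 = 0 | ∅
  t2 = 0\{b} + b.0 | ··b··> t1
Coarsest stable partition (strong bisimilarity classes):
  B0 = {s0}
  B1 = {s1, s3, t1}
  B2 = {s2, t2}
  B3 = {t0}
s0 ∈ B0, t0 ∈ B3 → different blocks

not bisimilar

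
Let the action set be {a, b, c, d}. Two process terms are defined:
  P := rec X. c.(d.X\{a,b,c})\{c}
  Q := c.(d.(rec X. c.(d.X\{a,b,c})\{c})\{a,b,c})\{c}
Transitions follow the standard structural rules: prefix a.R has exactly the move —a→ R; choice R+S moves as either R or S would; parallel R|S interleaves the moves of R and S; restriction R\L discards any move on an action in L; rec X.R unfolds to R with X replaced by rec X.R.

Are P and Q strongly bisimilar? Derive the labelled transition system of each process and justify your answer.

YES

Reachable graph of P (3 states):
  m0 = rec X. c.(d.X\{a,b,c})\{c} ⊢ --c--▸ m1
  m1 = (d.(rec X. c.(d.X\{a,b,c})\{c})\{a,b,c})\{c} ⊢ --d--▸ m2
  m2 = (rec X. c.(d.X\{a,b,c})\{c})\{a,b,c}\{c} ⊢ ·
Reachable graph of Q (3 states):
  n0 = c.(d.(rec X. c.(d.X\{a,b,c})\{c})\{a,b,c})\{c} ⊢ --c--▸ n1
  n1 = (d.(rec X. c.(d.X\{a,b,c})\{c})\{a,b,c})\{c} ⊢ --d--▸ n2
  n2 = (rec X. c.(d.X\{a,b,c})\{c})\{a,b,c}\{c} ⊢ ·
Coarsest stable partition (strong bisimilarity classes):
  B0 = {m0, n0}
  B1 = {m1, n1}
  B2 = {m2, n2}
m0 ∈ B0, n0 ∈ B0 → same block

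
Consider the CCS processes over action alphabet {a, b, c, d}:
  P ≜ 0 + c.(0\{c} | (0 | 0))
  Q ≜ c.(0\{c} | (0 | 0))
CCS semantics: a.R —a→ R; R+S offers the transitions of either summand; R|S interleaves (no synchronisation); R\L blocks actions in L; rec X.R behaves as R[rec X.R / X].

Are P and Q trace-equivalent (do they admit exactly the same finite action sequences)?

P's transition system — 2 states:
  u0 = 0 + c.(0\{c} | (0 | 0)) has moves --c--▸ u1
  u1 = 0\{c} | (0 | 0) has moves ∅
Q's transition system — 2 states:
  v0 = c.(0\{c} | (0 | 0)) has moves --c--▸ v1
  v1 = 0\{c} | (0 | 0) has moves ∅
Partition-refinement fixed point:
  B0 = {u0, v0}
  B1 = {u1, v1}
u0 ∈ B0, v0 ∈ B0 → same block
Bisimilar ⇒ trace-equivalent.

trace-equivalent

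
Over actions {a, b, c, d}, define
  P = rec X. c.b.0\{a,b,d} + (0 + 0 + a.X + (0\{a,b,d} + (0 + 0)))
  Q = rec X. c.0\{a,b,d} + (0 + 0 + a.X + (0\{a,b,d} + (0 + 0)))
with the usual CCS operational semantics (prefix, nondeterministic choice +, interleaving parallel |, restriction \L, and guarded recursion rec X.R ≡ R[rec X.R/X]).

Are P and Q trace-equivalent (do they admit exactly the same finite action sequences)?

P's transition system — 3 states:
  u0 = rec X. c.b.0\{a,b,d} + (0 + 0 + a.X + (0\{a,b,d} + (0 + 0))) | --a--▸ u0, --c--▸ u1
  u1 = b.0\{a,b,d} | --b--▸ u2
  u2 = 0\{a,b,d} | ·
Q's transition system — 2 states:
  v0 = rec X. c.0\{a,b,d} + (0 + 0 + a.X + (0\{a,b,d} + (0 + 0))) | --a--▸ v0, --c--▸ v1
  v1 = 0\{a,b,d} | ·
Executing cb from P (initial set {u0}):
  step 1 (c): {u1}
  step 2 (b): {u2}
  — P admits the full trace.
Executing cb from Q (initial set {v0}):
  step 1 (c): {v1}
  step 2 (b): ∅  — Q cannot continue

traces(P) ≠ traces(Q) — witness ⟨cb⟩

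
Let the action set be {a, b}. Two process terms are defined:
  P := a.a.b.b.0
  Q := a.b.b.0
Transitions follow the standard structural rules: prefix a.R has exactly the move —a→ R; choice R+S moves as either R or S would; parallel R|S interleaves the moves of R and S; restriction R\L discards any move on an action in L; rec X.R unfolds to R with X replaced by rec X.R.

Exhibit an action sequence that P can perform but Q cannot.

Reachable graph of P (5 states):
  u0 = a.a.b.b.0 | =a=> u1
  u1 = a.b.b.0 | =a=> u2
  u2 = b.b.0 | =b=> u3
  u3 = b.0 | =b=> u4
  u4 = 0 | deadlocked
Reachable graph of Q (4 states):
  v0 = a.b.b.0 | =a=> v1
  v1 = b.b.0 | =b=> v2
  v2 = b.0 | =b=> v3
  v3 = 0 | deadlocked
Trace ⟨aa⟩ through P, begin at {u0}:
  step 1 (a): {u1}
  step 2 (a): {u2}
  — P admits the full trace.
Trace ⟨aa⟩ through Q, begin at {v0}:
  step 1 (a): {v1}
  step 2 (a): ∅  — Q cannot continue

aa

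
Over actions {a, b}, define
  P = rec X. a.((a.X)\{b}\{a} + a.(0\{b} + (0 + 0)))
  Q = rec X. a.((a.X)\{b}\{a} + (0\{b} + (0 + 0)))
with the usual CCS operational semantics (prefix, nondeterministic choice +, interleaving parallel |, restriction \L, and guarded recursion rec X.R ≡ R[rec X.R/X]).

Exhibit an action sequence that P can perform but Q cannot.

aa

P's transition system — 3 states:
  m0 = rec X. a.((a.X)\{b}\{a} + a.(0\{b} + (0 + 0))) ⊢ --a--▸ m1
  m1 = (a.(rec X. a.((a.X)\{b}\{a} + a.(0\{b} + (0 + 0)))))\{b}\{a} + a.(0\{b} + (0 + 0)) ⊢ --a--▸ m2
  m2 = 0\{b} + (0 + 0) ⊢ ∅
Q's transition system — 2 states:
  n0 = rec X. a.((a.X)\{b}\{a} + (0\{b} + (0 + 0))) ⊢ --a--▸ n1
  n1 = (a.(rec X. a.((a.X)\{b}\{a} + (0\{b} + (0 + 0)))))\{b}\{a} + (0\{b} + (0 + 0)) ⊢ ∅
Trace ⟨aa⟩ through P, begin at {m0}:
  after a @ step 1: {m1}
  after a @ step 2: {m2}
  P completes σ.
Trace ⟨aa⟩ through Q, begin at {n0}:
  after a @ step 1: {n1}
  after a @ step 2: no successor for Q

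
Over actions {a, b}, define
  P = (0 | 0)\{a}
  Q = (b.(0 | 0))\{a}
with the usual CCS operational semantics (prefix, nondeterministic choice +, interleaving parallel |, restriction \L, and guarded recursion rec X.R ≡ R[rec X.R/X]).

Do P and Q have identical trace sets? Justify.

traces(P) ≠ traces(Q) — witness ⟨b⟩

LTS(P): 1 reachable states
  m0 = (0 | 0)\{a} :: stopped
LTS(Q): 2 reachable states
  n0 = (b.(0 | 0))\{a} :: -b-> n1
  n1 = (0 | 0)\{a} :: stopped
Executing b from Q (initial set {n0}):
  step 1 (b): {n1}
  ✓ Q
Executing b from P (initial set {m0}):
  step 1 (b): ∅ (P stuck)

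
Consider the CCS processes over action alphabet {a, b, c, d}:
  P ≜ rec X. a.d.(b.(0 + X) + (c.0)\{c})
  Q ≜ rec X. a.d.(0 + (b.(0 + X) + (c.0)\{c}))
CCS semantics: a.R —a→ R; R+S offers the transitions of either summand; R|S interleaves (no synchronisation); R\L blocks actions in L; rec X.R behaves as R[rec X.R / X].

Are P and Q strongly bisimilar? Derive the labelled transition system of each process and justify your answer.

LTS(P): 4 reachable states
  u0 = rec X. a.d.(b.(0 + X) + (c.0)\{c}) → -a-> u1
  u1 = d.(b.(0 + (rec X. a.d.(b.(0 + X) + (c.0)\{c}))) + (c.0)\{c}) → -d-> u2
  u2 = b.(0 + (rec X. a.d.(b.(0 + X) + (c.0)\{c}))) + (c.0)\{c} → -b-> u3
  u3 = 0 + (rec X. a.d.(b.(0 + X) + (c.0)\{c})) → -a-> u1
LTS(Q): 4 reachable states
  v0 = rec X. a.d.(0 + (b.(0 + X) + (c.0)\{c})) → -a-> v1
  v1 = d.(0 + (b.(0 + (rec X. a.d.(0 + (b.(0 + X) + (c.0)\{c})))) + (c.0)\{c})) → -d-> v2
  v2 = 0 + (b.(0 + (rec X. a.d.(0 + (b.(0 + X) + (c.0)\{c})))) + (c.0)\{c}) → -b-> v3
  v3 = 0 + (rec X. a.d.(0 + (b.(0 + X) + (c.0)\{c}))) → -a-> v1
Partition-refinement fixed point:
  B0 = {u0, u3, v0, v3}
  B1 = {u1, v1}
  B2 = {u2, v2}
u0 ∈ B0, v0 ∈ B0 → same block

YES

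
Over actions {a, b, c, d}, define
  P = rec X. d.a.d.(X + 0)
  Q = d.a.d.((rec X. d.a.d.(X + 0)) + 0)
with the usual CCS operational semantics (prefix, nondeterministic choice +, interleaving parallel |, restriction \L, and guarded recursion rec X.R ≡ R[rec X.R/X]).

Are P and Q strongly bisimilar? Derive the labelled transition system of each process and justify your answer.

YES

LTS(P): 4 reachable states
  s0 = rec X. d.a.d.(X + 0) :: --d--▸ s1
  s1 = a.d.((rec X. d.a.d.(X + 0)) + 0) :: --a--▸ s2
  s2 = d.((rec X. d.a.d.(X + 0)) + 0) :: --d--▸ s3
  s3 = (rec X. d.a.d.(X + 0)) + 0 :: --d--▸ s1
LTS(Q): 4 reachable states
  t0 = d.a.d.((rec X. d.a.d.(X + 0)) + 0) :: --d--▸ t1
  t1 = a.d.((rec X. d.a.d.(X + 0)) + 0) :: --a--▸ t2
  t2 = d.((rec X. d.a.d.(X + 0)) + 0) :: --d--▸ t3
  t3 = (rec X. d.a.d.(X + 0)) + 0 :: --d--▸ t1
Bisimilarity quotient blocks:
  B0 = {s0, s3, t0, t3}
  B1 = {s1, t1}
  B2 = {s2, t2}
s0 ∈ B0, t0 ∈ B0 → same block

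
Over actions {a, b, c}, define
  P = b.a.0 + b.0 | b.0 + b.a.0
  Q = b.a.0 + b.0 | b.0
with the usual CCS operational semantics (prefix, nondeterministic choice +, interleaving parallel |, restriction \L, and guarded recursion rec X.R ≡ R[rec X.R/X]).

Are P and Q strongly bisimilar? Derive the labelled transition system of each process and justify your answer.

YES

Reachable graph of P (6 states):
  p0 = b.a.0 + b.0 | b.0 + b.a.0 :: -b-> p1, -b-> p2, -b-> p3
  p1 = 0 | b.0 :: -b-> p4
  p2 = a.0 :: -a-> p5
  p3 = b.0 | 0 :: -b-> p4
  p4 = 0 | 0 :: (no moves)
  p5 = 0 :: (no moves)
Reachable graph of Q (6 states):
  q0 = b.a.0 + b.0 | b.0 :: -b-> q1, -b-> q2, -b-> q3
  q1 = 0 | b.0 :: -b-> q4
  q2 = a.0 :: -a-> q5
  q3 = b.0 | 0 :: -b-> q4
  q4 = 0 | 0 :: (no moves)
  q5 = 0 :: (no moves)
Bisimilarity quotient blocks:
  B0 = {p0, q0}
  B1 = {p1, p3, q1, q3}
  B2 = {p4, p5, q4, q5}
  B3 = {p2, q2}
p0 ∈ B0, q0 ∈ B0 → same block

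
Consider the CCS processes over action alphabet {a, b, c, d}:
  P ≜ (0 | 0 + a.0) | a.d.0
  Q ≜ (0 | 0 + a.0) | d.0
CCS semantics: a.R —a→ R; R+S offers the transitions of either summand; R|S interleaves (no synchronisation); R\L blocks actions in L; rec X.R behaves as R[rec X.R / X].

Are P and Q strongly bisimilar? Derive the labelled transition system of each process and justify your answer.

LTS(P): 6 reachable states
  u0 = (0 | 0 + a.0) | a.d.0 | -a-> u1, -a-> u2
  u1 = (0 | 0 + a.0) | d.0 | -a-> u3, -d-> u4
  u2 = 0 | a.d.0 | -a-> u3
  u3 = 0 | d.0 | -d-> u5
  u4 = (0 | 0 + a.0) | 0 | -a-> u5
  u5 = 0 | 0 | ·
LTS(Q): 4 reachable states
  v0 = (0 | 0 + a.0) | d.0 | -a-> v1, -d-> v2
  v1 = 0 | d.0 | -d-> v3
  v2 = (0 | 0 + a.0) | 0 | -a-> v3
  v3 = 0 | 0 | ·
Coarsest stable partition (strong bisimilarity classes):
  B0 = {u0}
  B1 = {u2}
  B2 = {u3, v1}
  B3 = {u5, v3}
  B4 = {u1, v0}
  B5 = {u4, v2}
u0 ∈ B0, v0 ∈ B4 → different blocks

P ≁ Q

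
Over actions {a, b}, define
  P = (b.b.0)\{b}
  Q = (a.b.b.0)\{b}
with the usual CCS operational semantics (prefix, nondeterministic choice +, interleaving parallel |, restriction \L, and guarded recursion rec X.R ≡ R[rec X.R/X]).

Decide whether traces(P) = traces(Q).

traces(P) ≠ traces(Q) — witness ⟨a⟩

Reachable graph of P (1 states):
  s0 = (b.b.0)\{b} has moves (no moves)
Reachable graph of Q (2 states):
  t0 = (a.b.b.0)\{b} has moves ··a··> t1
  t1 = (b.b.0)\{b} has moves (no moves)
Executing a from Q (initial set {t0}):
  [1] a ⇒ {t1}
  — Q admits the full trace.
Executing a from P (initial set {s0}):
  [1] a ⇒ ∅  — P cannot continue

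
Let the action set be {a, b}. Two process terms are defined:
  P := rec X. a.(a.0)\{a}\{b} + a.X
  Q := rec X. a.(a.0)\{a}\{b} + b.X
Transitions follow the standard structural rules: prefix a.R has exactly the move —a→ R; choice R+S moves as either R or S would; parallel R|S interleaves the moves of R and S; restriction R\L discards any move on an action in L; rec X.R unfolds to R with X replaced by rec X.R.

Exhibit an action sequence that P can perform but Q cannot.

aa

Reachable graph of P (2 states):
  m0 = rec X. a.(a.0)\{a}\{b} + a.X → -a-> m0, -a-> m1
  m1 = (a.0)\{a}\{b} → ∅
Reachable graph of Q (2 states):
  n0 = rec X. a.(a.0)\{a}\{b} + b.X → -a-> n1, -b-> n0
  n1 = (a.0)\{a}\{b} → ∅
Executing aa from P (initial set {m0}):
  after a @ step 1: {m0, m1}
  after a @ step 2: {m0, m1}
  — P admits the full trace.
Executing aa from Q (initial set {n0}):
  after a @ step 1: {n1}
  after a @ step 2: ∅  — Q cannot continue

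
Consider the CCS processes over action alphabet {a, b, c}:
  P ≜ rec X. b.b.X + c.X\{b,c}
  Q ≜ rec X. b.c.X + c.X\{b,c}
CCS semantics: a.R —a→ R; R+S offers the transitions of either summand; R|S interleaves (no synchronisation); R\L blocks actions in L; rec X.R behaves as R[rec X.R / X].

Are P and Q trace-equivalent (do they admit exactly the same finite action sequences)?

traces(P) ≠ traces(Q) — witness ⟨bb⟩

LTS(P): 3 reachable states
  p0 = rec X. b.b.X + c.X\{b,c} ⊢ ··b··> p1, ··c··> p2
  p1 = b.(rec X. b.b.X + c.X\{b,c}) ⊢ ··b··> p0
  p2 = (rec X. b.b.X + c.X\{b,c})\{b,c} ⊢ ∅
LTS(Q): 3 reachable states
  q0 = rec X. b.c.X + c.X\{b,c} ⊢ ··b··> q1, ··c··> q2
  q1 = c.(rec X. b.c.X + c.X\{b,c}) ⊢ ··c··> q0
  q2 = (rec X. b.c.X + c.X\{b,c})\{b,c} ⊢ ∅
Trace ⟨bb⟩ through P, begin at {p0}:
  after b @ step 1: {p1}
  after b @ step 2: {p0}
  P completes σ.
Trace ⟨bb⟩ through Q, begin at {q0}:
  after b @ step 1: {q1}
  after b @ step 2: ∅ (Q stuck)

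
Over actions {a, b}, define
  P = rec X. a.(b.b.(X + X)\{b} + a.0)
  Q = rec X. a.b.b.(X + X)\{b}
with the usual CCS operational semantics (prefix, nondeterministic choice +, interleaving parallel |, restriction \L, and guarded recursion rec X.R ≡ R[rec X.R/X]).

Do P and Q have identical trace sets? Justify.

LTS(P): 7 reachable states
  p0 = rec X. a.(b.b.(X + X)\{b} + a.0) has moves =a=> p1
  p1 = b.b.((rec X. a.(b.b.(X + X)\{b} + a.0)) + (rec X. a.(b.b.(X + X)\{b} + a.0)))\{b} + a.0 has moves =a=> p2, =b=> p3
  p2 = 0 has moves (no moves)
  p3 = b.((rec X. a.(b.b.(X + X)\{b} + a.0)) + (rec X. a.(b.b.(X + X)\{b} + a.0)))\{b} has moves =b=> p4
  p4 = ((rec X. a.(b.b.(X + X)\{b} + a.0)) + (rec X. a.(b.b.(X + X)\{b} + a.0)))\{b} has moves =a=> p5
  p5 = (b.b.((rec X. a.(b.b.(X + X)\{b} + a.0)) + (rec X. a.(b.b.(X + X)\{b} + a.0)))\{b} + a.0)\{b} has moves =a=> p6
  p6 = 0\{b} has moves (no moves)
LTS(Q): 5 reachable states
  q0 = rec X. a.b.b.(X + X)\{b} has moves =a=> q1
  q1 = b.b.((rec X. a.b.b.(X + X)\{b}) + (rec X. a.b.b.(X + X)\{b}))\{b} has moves =b=> q2
  q2 = b.((rec X. a.b.b.(X + X)\{b}) + (rec X. a.b.b.(X + X)\{b}))\{b} has moves =b=> q3
  q3 = ((rec X. a.b.b.(X + X)\{b}) + (rec X. a.b.b.(X + X)\{b}))\{b} has moves =a=> q4
  q4 = (b.b.((rec X. a.b.b.(X + X)\{b}) + (rec X. a.b.b.(X + X)\{b}))\{b})\{b} has moves (no moves)
Trace ⟨aa⟩ through P, begin at {p0}:
  [1] a ⇒ {p1}
  [2] a ⇒ {p2}
  — P admits the full trace.
Trace ⟨aa⟩ through Q, begin at {q0}:
  [1] a ⇒ {q1}
  [2] a ⇒ ∅ (Q stuck)

NO — witness ⟨aa⟩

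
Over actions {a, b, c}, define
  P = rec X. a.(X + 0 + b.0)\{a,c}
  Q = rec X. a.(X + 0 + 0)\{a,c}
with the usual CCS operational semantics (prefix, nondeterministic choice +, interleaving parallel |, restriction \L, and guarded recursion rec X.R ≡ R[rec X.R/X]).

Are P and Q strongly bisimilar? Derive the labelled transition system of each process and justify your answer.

not bisimilar

P's transition system — 3 states:
  p0 = rec X. a.(X + 0 + b.0)\{a,c} | —a→ p1
  p1 = ((rec X. a.(X + 0 + b.0)\{a,c}) + 0 + b.0)\{a,c} | —b→ p2
  p2 = 0\{a,c} | deadlocked
Q's transition system — 2 states:
  q0 = rec X. a.(X + 0 + 0)\{a,c} | —a→ q1
  q1 = ((rec X. a.(X + 0 + 0)\{a,c}) + 0 + 0)\{a,c} | deadlocked
Partition-refinement fixed point:
  B0 = {p0}
  B1 = {p1}
  B2 = {p2, q1}
  B3 = {q0}
p0 ∈ B0, q0 ∈ B3 → different blocks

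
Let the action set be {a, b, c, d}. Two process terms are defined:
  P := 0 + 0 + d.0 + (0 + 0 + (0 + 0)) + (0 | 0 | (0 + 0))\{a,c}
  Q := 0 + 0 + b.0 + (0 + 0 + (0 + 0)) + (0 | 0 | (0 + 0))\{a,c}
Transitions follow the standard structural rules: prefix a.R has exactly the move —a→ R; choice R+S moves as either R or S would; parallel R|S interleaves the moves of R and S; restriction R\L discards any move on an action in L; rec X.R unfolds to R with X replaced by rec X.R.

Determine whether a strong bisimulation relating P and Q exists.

not bisimilar

LTS(P): 2 reachable states
  u0 = 0 + 0 + d.0 + (0 + 0 + (0 + 0)) + (0 | 0 | (0 + 0))\{a,c} → ··d··> u1
  u1 = 0 → ·
LTS(Q): 2 reachable states
  v0 = 0 + 0 + b.0 + (0 + 0 + (0 + 0)) + (0 | 0 | (0 + 0))\{a,c} → ··b··> v1
  v1 = 0 → ·
Coarsest stable partition (strong bisimilarity classes):
  B0 = {u0}
  B1 = {u1, v1}
  B2 = {v0}
u0 ∈ B0, v0 ∈ B2 → different blocks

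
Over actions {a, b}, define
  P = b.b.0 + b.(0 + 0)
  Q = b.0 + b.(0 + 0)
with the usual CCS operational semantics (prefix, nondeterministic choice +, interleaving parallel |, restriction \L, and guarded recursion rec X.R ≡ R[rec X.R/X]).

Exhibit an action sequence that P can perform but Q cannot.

Reachable graph of P (4 states):
  p0 = b.b.0 + b.(0 + 0) | --b--▸ p1, --b--▸ p2
  p1 = 0 + 0 | stopped
  p2 = b.0 | --b--▸ p3
  p3 = 0 | stopped
Reachable graph of Q (3 states):
  q0 = b.0 + b.(0 + 0) | --b--▸ q1, --b--▸ q2
  q1 = 0 | stopped
  q2 = 0 + 0 | stopped
Executing bb from P (initial set {p0}):
  [1] b ⇒ {p1, p2}
  [2] b ⇒ {p3}
  — P admits the full trace.
Executing bb from Q (initial set {q0}):
  [1] b ⇒ {q1, q2}
  [2] b ⇒ ∅ (Q stuck)

bb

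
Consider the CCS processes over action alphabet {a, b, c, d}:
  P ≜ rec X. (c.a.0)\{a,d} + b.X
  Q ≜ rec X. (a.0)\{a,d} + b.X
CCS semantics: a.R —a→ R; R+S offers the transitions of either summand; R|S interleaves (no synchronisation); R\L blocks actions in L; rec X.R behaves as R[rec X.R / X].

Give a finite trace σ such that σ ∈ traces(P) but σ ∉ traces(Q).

c

P's transition system — 2 states:
  u0 = rec X. (c.a.0)\{a,d} + b.X has moves —b→ u0, —c→ u1
  u1 = (a.0)\{a,d} has moves (no moves)
Q's transition system — 1 states:
  v0 = rec X. (a.0)\{a,d} + b.X has moves —b→ v0
Trace ⟨c⟩ through P, begin at {u0}:
  after c @ step 1: {u1}
  — P admits the full trace.
Trace ⟨c⟩ through Q, begin at {v0}:
  after c @ step 1: ∅ (Q stuck)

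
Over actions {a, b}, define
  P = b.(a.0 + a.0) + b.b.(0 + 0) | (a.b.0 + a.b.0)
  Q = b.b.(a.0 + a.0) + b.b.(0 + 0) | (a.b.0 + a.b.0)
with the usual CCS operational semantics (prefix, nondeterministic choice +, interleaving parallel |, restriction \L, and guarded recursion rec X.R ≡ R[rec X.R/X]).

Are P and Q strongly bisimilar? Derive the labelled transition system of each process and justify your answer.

NO

LTS(P): 11 reachable states
  p0 = b.(a.0 + a.0) + b.b.(0 + 0) | (a.b.0 + a.b.0) ⊢ =a=> p1, =b=> p2, =b=> p3
  p1 = b.b.(0 + 0) | b.0 ⊢ =b=> p4, =b=> p5
  p2 = a.0 + a.0 ⊢ =a=> p6
  p3 = b.(0 + 0) | (a.b.0 + a.b.0) ⊢ =a=> p4, =b=> p7
  p4 = b.(0 + 0) | b.0 ⊢ =b=> p8, =b=> p9
  p5 = b.b.(0 + 0) | 0 ⊢ =b=> p9
  p6 = 0 ⊢ stopped
  p7 = (0 + 0) | (a.b.0 + a.b.0) ⊢ =a=> p8
  p8 = (0 + 0) | b.0 ⊢ =b=> p10
  p9 = b.(0 + 0) | 0 ⊢ =b=> p10
  p10 = (0 + 0) | 0 ⊢ stopped
LTS(Q): 12 reachable states
  q0 = b.b.(a.0 + a.0) + b.b.(0 + 0) | (a.b.0 + a.b.0) ⊢ =a=> q1, =b=> q2, =b=> q3
  q1 = b.b.(0 + 0) | b.0 ⊢ =b=> q4, =b=> q5
  q2 = b.(0 + 0) | (a.b.0 + a.b.0) ⊢ =a=> q4, =b=> q6
  q3 = b.(a.0 + a.0) ⊢ =b=> q7
  q4 = b.(0 + 0) | b.0 ⊢ =b=> q8, =b=> q9
  q5 = b.b.(0 + 0) | 0 ⊢ =b=> q9
  q6 = (0 + 0) | (a.b.0 + a.b.0) ⊢ =a=> q8
  q7 = a.0 + a.0 ⊢ =a=> q10
  q8 = (0 + 0) | b.0 ⊢ =b=> q11
  q9 = b.(0 + 0) | 0 ⊢ =b=> q11
  q10 = 0 ⊢ stopped
  q11 = (0 + 0) | 0 ⊢ stopped
Bisimilarity quotient blocks:
  B0 = {p0}
  B1 = {p2, q7}
  B2 = {p10, p6, q10, q11}
  B3 = {p1, q1}
  B4 = {p4, p5, q4, q5}
  B5 = {p8, p9, q8, q9}
  B6 = {p3, q2}
  B7 = {p7, q6}
  B8 = {q0}
  B9 = {q3}
p0 ∈ B0, q0 ∈ B8 → different blocks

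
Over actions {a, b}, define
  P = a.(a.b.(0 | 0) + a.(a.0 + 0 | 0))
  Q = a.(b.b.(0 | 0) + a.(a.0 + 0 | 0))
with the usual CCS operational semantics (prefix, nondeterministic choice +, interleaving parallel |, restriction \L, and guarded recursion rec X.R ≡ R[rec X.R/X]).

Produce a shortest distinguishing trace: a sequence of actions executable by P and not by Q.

aab

Reachable graph of P (6 states):
  p0 = a.(a.b.(0 | 0) + a.(a.0 + 0 | 0)) | ··a··> p1
  p1 = a.b.(0 | 0) + a.(a.0 + 0 | 0) | ··a··> p2, ··a··> p3
  p2 = a.0 + 0 | 0 | ··a··> p4
  p3 = b.(0 | 0) | ··b··> p5
  p4 = 0 | ∅
  p5 = 0 | 0 | ∅
Reachable graph of Q (6 states):
  q0 = a.(b.b.(0 | 0) + a.(a.0 + 0 | 0)) | ··a··> q1
  q1 = b.b.(0 | 0) + a.(a.0 + 0 | 0) | ··a··> q2, ··b··> q3
  q2 = a.0 + 0 | 0 | ··a··> q4
  q3 = b.(0 | 0) | ··b··> q5
  q4 = 0 | ∅
  q5 = 0 | 0 | ∅
Trace ⟨aab⟩ through P, begin at {p0}:
  step 1 (a): {p1}
  step 2 (a): {p2, p3}
  step 3 (b): {p5}
  — P admits the full trace.
Trace ⟨aab⟩ through Q, begin at {q0}:
  step 1 (a): {q1}
  step 2 (a): {q2}
  step 3 (b): ∅  — Q cannot continue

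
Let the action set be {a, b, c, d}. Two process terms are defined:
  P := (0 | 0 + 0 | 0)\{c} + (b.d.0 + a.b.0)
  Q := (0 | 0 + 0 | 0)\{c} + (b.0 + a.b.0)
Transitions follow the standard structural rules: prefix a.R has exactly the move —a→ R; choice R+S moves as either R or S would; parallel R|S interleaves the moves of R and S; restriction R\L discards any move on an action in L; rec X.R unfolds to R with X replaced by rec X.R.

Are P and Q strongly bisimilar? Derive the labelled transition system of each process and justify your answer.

NO

Reachable graph of P (4 states):
  s0 = (0 | 0 + 0 | 0)\{c} + (b.d.0 + a.b.0) → =a=> s1, =b=> s2
  s1 = b.0 → =b=> s3
  s2 = d.0 → =d=> s3
  s3 = 0 → deadlocked
Reachable graph of Q (3 states):
  t0 = (0 | 0 + 0 | 0)\{c} + (b.0 + a.b.0) → =a=> t1, =b=> t2
  t1 = b.0 → =b=> t2
  t2 = 0 → deadlocked
Bisimilarity quotient blocks:
  B0 = {s0}
  B1 = {s1, t1}
  B2 = {s3, t2}
  B3 = {s2}
  B4 = {t0}
s0 ∈ B0, t0 ∈ B4 → different blocks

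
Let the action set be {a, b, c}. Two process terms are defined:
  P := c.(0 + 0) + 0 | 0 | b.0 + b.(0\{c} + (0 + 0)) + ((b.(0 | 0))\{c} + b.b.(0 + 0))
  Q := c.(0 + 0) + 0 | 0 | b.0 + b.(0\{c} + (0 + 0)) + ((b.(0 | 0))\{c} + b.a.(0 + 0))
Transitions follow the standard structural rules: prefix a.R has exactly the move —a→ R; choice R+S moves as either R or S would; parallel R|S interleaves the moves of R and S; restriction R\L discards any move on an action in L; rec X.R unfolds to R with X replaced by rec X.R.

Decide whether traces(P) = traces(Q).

trace-distinct — witness ⟨bb⟩

P's transition system — 6 states:
  m0 = c.(0 + 0) + 0 | 0 | b.0 + b.(0\{c} + (0 + 0)) + ((b.(0 | 0))\{c} + b.b.(0 + 0)) ⊢ -b-> m1, -b-> m2, -b-> m3, -b-> m4, -c-> m5
  m1 = (0 | 0)\{c} ⊢ ∅
  m2 = 0 | 0 | 0 ⊢ ∅
  m3 = 0\{c} + (0 + 0) ⊢ ∅
  m4 = b.(0 + 0) ⊢ -b-> m5
  m5 = 0 + 0 ⊢ ∅
Q's transition system — 6 states:
  n0 = c.(0 + 0) + 0 | 0 | b.0 + b.(0\{c} + (0 + 0)) + ((b.(0 | 0))\{c} + b.a.(0 + 0)) ⊢ -b-> n1, -b-> n2, -b-> n3, -b-> n4, -c-> n5
  n1 = (0 | 0)\{c} ⊢ ∅
  n2 = 0 | 0 | 0 ⊢ ∅
  n3 = 0\{c} + (0 + 0) ⊢ ∅
  n4 = a.(0 + 0) ⊢ -a-> n5
  n5 = 0 + 0 ⊢ ∅
Executing bb from P (initial set {m0}):
  step 1 (b): {m1, m2, m3, m4}
  step 2 (b): {m5}
  P completes σ.
Executing bb from Q (initial set {n0}):
  step 1 (b): {n1, n2, n3, n4}
  step 2 (b): ∅  — Q cannot continue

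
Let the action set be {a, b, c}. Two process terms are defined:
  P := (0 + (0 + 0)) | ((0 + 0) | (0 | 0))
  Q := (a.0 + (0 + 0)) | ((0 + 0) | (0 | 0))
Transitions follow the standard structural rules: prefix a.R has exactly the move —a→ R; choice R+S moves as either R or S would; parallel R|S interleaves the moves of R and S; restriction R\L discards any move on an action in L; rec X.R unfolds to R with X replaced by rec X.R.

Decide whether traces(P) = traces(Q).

NO — witness ⟨a⟩

P's transition system — 1 states:
  u0 = (0 + (0 + 0)) | ((0 + 0) | (0 | 0)) ⊢ (no moves)
Q's transition system — 2 states:
  v0 = (a.0 + (0 + 0)) | ((0 + 0) | (0 | 0)) ⊢ --a--▸ v1
  v1 = 0 | ((0 + 0) | (0 | 0)) ⊢ (no moves)
Run σ = ⟨a⟩ on Q: start {v0}
  after a @ step 1: {v1}
  ✓ Q
Run σ = ⟨a⟩ on P: start {u0}
  after a @ step 1: ∅  — P cannot continue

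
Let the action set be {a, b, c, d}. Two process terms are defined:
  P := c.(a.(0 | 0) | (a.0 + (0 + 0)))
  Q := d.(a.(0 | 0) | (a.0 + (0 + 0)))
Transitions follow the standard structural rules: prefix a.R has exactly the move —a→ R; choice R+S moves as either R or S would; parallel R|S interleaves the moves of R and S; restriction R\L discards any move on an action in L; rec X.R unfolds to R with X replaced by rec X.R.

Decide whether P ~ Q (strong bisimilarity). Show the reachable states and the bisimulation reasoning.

LTS(P): 5 reachable states
  s0 = c.(a.(0 | 0) | (a.0 + (0 + 0))) | --c--▸ s1
  s1 = a.(0 | 0) | (a.0 + (0 + 0)) | --a--▸ s2, --a--▸ s3
  s2 = 0 | 0 | (a.0 + (0 + 0)) | --a--▸ s4
  s3 = a.(0 | 0) | 0 | --a--▸ s4
  s4 = 0 | 0 | 0 | (no moves)
LTS(Q): 5 reachable states
  t0 = d.(a.(0 | 0) | (a.0 + (0 + 0))) | --d--▸ t1
  t1 = a.(0 | 0) | (a.0 + (0 + 0)) | --a--▸ t2, --a--▸ t3
  t2 = 0 | 0 | (a.0 + (0 + 0)) | --a--▸ t4
  t3 = a.(0 | 0) | 0 | --a--▸ t4
  t4 = 0 | 0 | 0 | (no moves)
Coarsest stable partition (strong bisimilarity classes):
  B0 = {s0}
  B1 = {s1, t1}
  B2 = {s2, s3, t2, t3}
  B3 = {s4, t4}
  B4 = {t0}
s0 ∈ B0, t0 ∈ B4 → different blocks

not bisimilar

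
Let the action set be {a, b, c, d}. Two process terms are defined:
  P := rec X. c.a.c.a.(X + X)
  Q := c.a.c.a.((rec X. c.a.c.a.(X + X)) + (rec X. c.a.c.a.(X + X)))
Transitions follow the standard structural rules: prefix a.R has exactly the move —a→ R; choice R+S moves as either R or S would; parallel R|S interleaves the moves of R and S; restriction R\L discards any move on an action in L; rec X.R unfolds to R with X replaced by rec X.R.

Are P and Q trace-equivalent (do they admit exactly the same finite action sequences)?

traces(P) = traces(Q)

P's transition system — 5 states:
  s0 = rec X. c.a.c.a.(X + X) ⊢ =c=> s1
  s1 = a.c.a.((rec X. c.a.c.a.(X + X)) + (rec X. c.a.c.a.(X + X))) ⊢ =a=> s2
  s2 = c.a.((rec X. c.a.c.a.(X + X)) + (rec X. c.a.c.a.(X + X))) ⊢ =c=> s3
  s3 = a.((rec X. c.a.c.a.(X + X)) + (rec X. c.a.c.a.(X + X))) ⊢ =a=> s4
  s4 = (rec X. c.a.c.a.(X + X)) + (rec X. c.a.c.a.(X + X)) ⊢ =c=> s1
Q's transition system — 5 states:
  t0 = c.a.c.a.((rec X. c.a.c.a.(X + X)) + (rec X. c.a.c.a.(X + X))) ⊢ =c=> t1
  t1 = a.c.a.((rec X. c.a.c.a.(X + X)) + (rec X. c.a.c.a.(X + X))) ⊢ =a=> t2
  t2 = c.a.((rec X. c.a.c.a.(X + X)) + (rec X. c.a.c.a.(X + X))) ⊢ =c=> t3
  t3 = a.((rec X. c.a.c.a.(X + X)) + (rec X. c.a.c.a.(X + X))) ⊢ =a=> t4
  t4 = (rec X. c.a.c.a.(X + X)) + (rec X. c.a.c.a.(X + X)) ⊢ =c=> t1
Coarsest stable partition (strong bisimilarity classes):
  B0 = {s0, s2, s4, t0, t2, t4}
  B1 = {s1, s3, t1, t3}
s0 ∈ B0, t0 ∈ B0 → same block
Bisimilar ⇒ trace-equivalent.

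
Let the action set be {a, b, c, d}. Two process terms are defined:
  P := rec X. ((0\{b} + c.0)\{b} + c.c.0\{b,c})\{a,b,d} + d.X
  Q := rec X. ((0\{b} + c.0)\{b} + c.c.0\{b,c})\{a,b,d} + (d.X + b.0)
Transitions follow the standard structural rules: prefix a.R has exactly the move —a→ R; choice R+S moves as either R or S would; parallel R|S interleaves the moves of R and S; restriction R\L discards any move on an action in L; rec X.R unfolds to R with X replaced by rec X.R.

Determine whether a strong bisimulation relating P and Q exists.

P ≁ Q

LTS(P): 4 reachable states
  m0 = rec X. ((0\{b} + c.0)\{b} + c.c.0\{b,c})\{a,b,d} + d.X has moves =c=> m1, =c=> m2, =d=> m0
  m1 = (c.0\{b,c})\{a,b,d} has moves =c=> m3
  m2 = 0\{b}\{a,b,d} has moves deadlocked
  m3 = 0\{b,c}\{a,b,d} has moves deadlocked
LTS(Q): 5 reachable states
  n0 = rec X. ((0\{b} + c.0)\{b} + c.c.0\{b,c})\{a,b,d} + (d.X + b.0) has moves =b=> n1, =c=> n2, =c=> n3, =d=> n0
  n1 = 0 has moves deadlocked
  n2 = (c.0\{b,c})\{a,b,d} has moves =c=> n4
  n3 = 0\{b}\{a,b,d} has moves deadlocked
  n4 = 0\{b,c}\{a,b,d} has moves deadlocked
Partition-refinement fixed point:
  B0 = {m0}
  B1 = {m2, m3, n1, n3, n4}
  B2 = {m1, n2}
  B3 = {n0}
m0 ∈ B0, n0 ∈ B3 → different blocks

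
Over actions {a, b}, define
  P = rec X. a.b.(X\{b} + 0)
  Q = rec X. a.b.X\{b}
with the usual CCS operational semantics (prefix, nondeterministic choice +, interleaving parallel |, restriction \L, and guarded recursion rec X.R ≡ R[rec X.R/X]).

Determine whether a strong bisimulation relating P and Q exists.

YES

Reachable graph of P (4 states):
  p0 = rec X. a.b.(X\{b} + 0) → -a-> p1
  p1 = b.((rec X. a.b.(X\{b} + 0))\{b} + 0) → -b-> p2
  p2 = (rec X. a.b.(X\{b} + 0))\{b} + 0 → -a-> p3
  p3 = (b.((rec X. a.b.(X\{b} + 0))\{b} + 0))\{b} → stopped
Reachable graph of Q (4 states):
  q0 = rec X. a.b.X\{b} → -a-> q1
  q1 = b.(rec X. a.b.X\{b})\{b} → -b-> q2
  q2 = (rec X. a.b.X\{b})\{b} → -a-> q3
  q3 = (b.(rec X. a.b.X\{b})\{b})\{b} → stopped
Coarsest stable partition (strong bisimilarity classes):
  B0 = {p0, q0}
  B1 = {p1, q1}
  B2 = {p2, q2}
  B3 = {p3, q3}
p0 ∈ B0, q0 ∈ B0 → same block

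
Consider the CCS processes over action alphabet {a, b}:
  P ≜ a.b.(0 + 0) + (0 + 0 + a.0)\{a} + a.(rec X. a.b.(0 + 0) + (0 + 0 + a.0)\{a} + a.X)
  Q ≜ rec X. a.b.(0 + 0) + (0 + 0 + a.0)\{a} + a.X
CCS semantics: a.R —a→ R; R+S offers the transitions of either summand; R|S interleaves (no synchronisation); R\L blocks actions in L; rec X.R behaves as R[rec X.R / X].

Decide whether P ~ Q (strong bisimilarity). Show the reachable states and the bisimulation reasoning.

Reachable graph of P (4 states):
  p0 = a.b.(0 + 0) + (0 + 0 + a.0)\{a} + a.(rec X. a.b.(0 + 0) + (0 + 0 + a.0)\{a} + a.X) ⊢ —a→ p1, —a→ p2
  p1 = b.(0 + 0) ⊢ —b→ p3
  p2 = rec X. a.b.(0 + 0) + (0 + 0 + a.0)\{a} + a.X ⊢ —a→ p1, —a→ p2
  p3 = 0 + 0 ⊢ stopped
Reachable graph of Q (3 states):
  q0 = rec X. a.b.(0 + 0) + (0 + 0 + a.0)\{a} + a.X ⊢ —a→ q0, —a→ q1
  q1 = b.(0 + 0) ⊢ —b→ q2
  q2 = 0 + 0 ⊢ stopped
Partition-refinement fixed point:
  B0 = {p0, p2, q0}
  B1 = {p1, q1}
  B2 = {p3, q2}
p0 ∈ B0, q0 ∈ B0 → same block

bisimilar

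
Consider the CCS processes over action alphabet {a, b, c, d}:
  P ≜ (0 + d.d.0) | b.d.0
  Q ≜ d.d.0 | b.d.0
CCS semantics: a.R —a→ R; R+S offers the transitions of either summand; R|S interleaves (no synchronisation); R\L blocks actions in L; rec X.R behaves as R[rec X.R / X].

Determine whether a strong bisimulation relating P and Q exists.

bisimilar

LTS(P): 9 reachable states
  s0 = (0 + d.d.0) | b.d.0 | --b--▸ s1, --d--▸ s2
  s1 = (0 + d.d.0) | d.0 | --d--▸ s3, --d--▸ s4
  s2 = d.0 | b.d.0 | --b--▸ s4, --d--▸ s5
  s3 = (0 + d.d.0) | 0 | --d--▸ s6
  s4 = d.0 | d.0 | --d--▸ s6, --d--▸ s7
  s5 = 0 | b.d.0 | --b--▸ s7
  s6 = d.0 | 0 | --d--▸ s8
  s7 = 0 | d.0 | --d--▸ s8
  s8 = 0 | 0 | deadlocked
LTS(Q): 9 reachable states
  t0 = d.d.0 | b.d.0 | --b--▸ t1, --d--▸ t2
  t1 = d.d.0 | d.0 | --d--▸ t3, --d--▸ t4
  t2 = d.0 | b.d.0 | --b--▸ t3, --d--▸ t5
  t3 = d.0 | d.0 | --d--▸ t6, --d--▸ t7
  t4 = d.d.0 | 0 | --d--▸ t7
  t5 = 0 | b.d.0 | --b--▸ t6
  t6 = 0 | d.0 | --d--▸ t8
  t7 = d.0 | 0 | --d--▸ t8
  t8 = 0 | 0 | deadlocked
Partition-refinement fixed point:
  B0 = {s0, t0}
  B1 = {s1, t1}
  B2 = {s3, s4, t3, t4}
  B3 = {s6, s7, t6, t7}
  B4 = {s8, t8}
  B5 = {s2, t2}
  B6 = {s5, t5}
s0 ∈ B0, t0 ∈ B0 → same block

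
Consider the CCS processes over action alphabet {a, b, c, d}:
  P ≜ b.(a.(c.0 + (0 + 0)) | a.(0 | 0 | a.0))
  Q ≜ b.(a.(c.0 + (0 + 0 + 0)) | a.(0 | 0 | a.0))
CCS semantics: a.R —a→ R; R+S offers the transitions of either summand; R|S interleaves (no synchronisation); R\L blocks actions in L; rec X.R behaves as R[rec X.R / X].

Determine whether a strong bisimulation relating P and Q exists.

Reachable graph of P (10 states):
  u0 = b.(a.(c.0 + (0 + 0)) | a.(0 | 0 | a.0)) → --b--▸ u1
  u1 = a.(c.0 + (0 + 0)) | a.(0 | 0 | a.0) → --a--▸ u2, --a--▸ u3
  u2 = (c.0 + (0 + 0)) | a.(0 | 0 | a.0) → --a--▸ u4, --c--▸ u5
  u3 = a.(c.0 + (0 + 0)) | (0 | 0 | a.0) → --a--▸ u4, --a--▸ u6
  u4 = (c.0 + (0 + 0)) | (0 | 0 | a.0) → --a--▸ u7, --c--▸ u8
  u5 = 0 | a.(0 | 0 | a.0) → --a--▸ u8
  u6 = a.(c.0 + (0 + 0)) | (0 | 0 | 0) → --a--▸ u7
  u7 = (c.0 + (0 + 0)) | (0 | 0 | 0) → --c--▸ u9
  u8 = 0 | (0 | 0 | a.0) → --a--▸ u9
  u9 = 0 | (0 | 0 | 0) → ∅
Reachable graph of Q (10 states):
  v0 = b.(a.(c.0 + (0 + 0 + 0)) | a.(0 | 0 | a.0)) → --b--▸ v1
  v1 = a.(c.0 + (0 + 0 + 0)) | a.(0 | 0 | a.0) → --a--▸ v2, --a--▸ v3
  v2 = (c.0 + (0 + 0 + 0)) | a.(0 | 0 | a.0) → --a--▸ v4, --c--▸ v5
  v3 = a.(c.0 + (0 + 0 + 0)) | (0 | 0 | a.0) → --a--▸ v4, --a--▸ v6
  v4 = (c.0 + (0 + 0 + 0)) | (0 | 0 | a.0) → --a--▸ v7, --c--▸ v8
  v5 = 0 | a.(0 | 0 | a.0) → --a--▸ v8
  v6 = a.(c.0 + (0 + 0 + 0)) | (0 | 0 | 0) → --a--▸ v7
  v7 = (c.0 + (0 + 0 + 0)) | (0 | 0 | 0) → --c--▸ v9
  v8 = 0 | (0 | 0 | a.0) → --a--▸ v9
  v9 = 0 | (0 | 0 | 0) → ∅
Partition-refinement fixed point:
  B0 = {u0, v0}
  B1 = {u1, v1}
  B2 = {u2, v2}
  B3 = {u5, v5}
  B4 = {u8, v8}
  B5 = {u9, v9}
  B6 = {u4, v4}
  B7 = {u7, v7}
  B8 = {u3, v3}
  B9 = {u6, v6}
u0 ∈ B0, v0 ∈ B0 → same block

bisimilar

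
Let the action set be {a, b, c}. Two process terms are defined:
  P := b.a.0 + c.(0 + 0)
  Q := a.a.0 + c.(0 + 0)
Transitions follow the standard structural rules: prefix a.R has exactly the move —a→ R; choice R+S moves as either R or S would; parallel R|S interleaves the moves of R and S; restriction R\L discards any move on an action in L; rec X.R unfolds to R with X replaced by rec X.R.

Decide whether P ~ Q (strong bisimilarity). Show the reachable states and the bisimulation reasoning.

P's transition system — 4 states:
  p0 = b.a.0 + c.(0 + 0) → ··b··> p1, ··c··> p2
  p1 = a.0 → ··a··> p3
  p2 = 0 + 0 → ∅
  p3 = 0 → ∅
Q's transition system — 4 states:
  q0 = a.a.0 + c.(0 + 0) → ··a··> q1, ··c··> q2
  q1 = a.0 → ··a··> q3
  q2 = 0 + 0 → ∅
  q3 = 0 → ∅
Bisimilarity quotient blocks:
  B0 = {p0}
  B1 = {p1, q1}
  B2 = {p2, p3, q2, q3}
  B3 = {q0}
p0 ∈ B0, q0 ∈ B3 → different blocks

NO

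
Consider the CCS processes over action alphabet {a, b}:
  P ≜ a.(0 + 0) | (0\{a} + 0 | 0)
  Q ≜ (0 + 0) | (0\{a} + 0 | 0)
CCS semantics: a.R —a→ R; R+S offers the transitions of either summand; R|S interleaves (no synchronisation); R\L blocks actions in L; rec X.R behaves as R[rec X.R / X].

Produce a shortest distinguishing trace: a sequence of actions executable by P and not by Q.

a

LTS(P): 2 reachable states
  u0 = a.(0 + 0) | (0\{a} + 0 | 0) ⊢ —a→ u1
  u1 = (0 + 0) | (0\{a} + 0 | 0) ⊢ (no moves)
LTS(Q): 1 reachable states
  v0 = (0 + 0) | (0\{a} + 0 | 0) ⊢ (no moves)
Run σ = ⟨a⟩ on P: start {u0}
  step 1 (a): {u1}
  — P admits the full trace.
Run σ = ⟨a⟩ on Q: start {v0}
  step 1 (a): ∅ (Q stuck)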